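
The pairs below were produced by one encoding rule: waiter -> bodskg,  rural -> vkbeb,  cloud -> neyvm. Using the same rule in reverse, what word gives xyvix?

The output letters match the input read backwards, each shifted +10: waiter reversed is retiaw. The word is reversed, then every letter is shifted forward by 10.
Reversing it on xyvix: shift back: x−10=n, y−10=o, v−10=l, i−10=y, x−10=n → nolyn; then reverse → nylon.

nylon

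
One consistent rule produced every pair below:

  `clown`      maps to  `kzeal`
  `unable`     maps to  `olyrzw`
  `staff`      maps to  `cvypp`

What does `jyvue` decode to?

c(2)→k(10) and l(11)→z(25) fit y≡19x+24 (mod 26); the inverse of 19 mod 26 is 11. Treating letters as 0–25, the rule is x ↦ 19x + 24 (mod 26).
Decoding jyvue: j(9)→11·(9−24)≡17=r; y(24)→11·(24−24)≡0=a; v(21)→11·(21−24)≡19=t; u(20)→11·(20−24)≡8=i; e(4)→11·(4−24)≡14=o (all mod 26).

ratio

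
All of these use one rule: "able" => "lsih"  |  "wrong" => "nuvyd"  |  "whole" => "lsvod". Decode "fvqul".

enjoy

The output letters match the input read backwards, each shifted +7: able reversed is elba. Read the word backwards and shift each letter +7.
Reversing it on fvqul: shift back: f−7=y, v−7=o, q−7=j, u−7=n, l−7=e → yojne; then reverse → enjoy.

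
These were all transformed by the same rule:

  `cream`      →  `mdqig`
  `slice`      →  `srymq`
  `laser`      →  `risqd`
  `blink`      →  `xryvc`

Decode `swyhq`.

c(2)→m(12) and r(17)→d(3) fit y≡15x+8 (mod 26); the inverse of 15 mod 26 is 7. This is an affine cipher: with a=0,…,z=25, each position x becomes (15x+8) mod 26.
Reversing it on swyhq: s(18)→7·(18−8)≡18=s; w(22)→7·(22−8)≡20=u; y(24)→7·(24−8)≡8=i; h(7)→7·(7−8)≡19=t; q(16)→7·(16−8)≡4=e (all mod 26).

suite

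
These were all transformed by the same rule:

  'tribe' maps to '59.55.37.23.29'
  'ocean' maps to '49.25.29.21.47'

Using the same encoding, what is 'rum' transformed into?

With a=1..z=26, the number is 2·pos + 19.
Applying it to rum: r=18→55, u=21→61, m=13→45.

55.61.45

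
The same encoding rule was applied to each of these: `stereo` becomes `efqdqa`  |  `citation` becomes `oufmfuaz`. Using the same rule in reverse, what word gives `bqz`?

Compare letters: s→e is +12, t→f is +12, e→q is +12 — a constant shift. Every letter moves 12 places later in the alphabet, wrapping around z→a.
Undoing it on bqz: b−12=p, q−12=e, z−12=n.

pen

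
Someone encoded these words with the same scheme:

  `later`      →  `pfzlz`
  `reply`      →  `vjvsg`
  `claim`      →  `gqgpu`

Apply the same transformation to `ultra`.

yqzyi

In later: l→p is +4, a→f is +5, t→z is +6, e→l is +7 — the shift increases by 1 each position. Each letter shifts forward by (position + 4), i.e. 4, 5, 6, … — the shift grows by one for each successive letter.
On ultra: u+4=y, l+5=q, t+6=z, r+7=y, a+8=i.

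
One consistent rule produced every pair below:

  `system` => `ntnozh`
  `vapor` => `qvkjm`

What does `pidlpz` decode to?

unique

Compare letters: s→n is +21, y→t is +21, s→n is +21 — a constant shift. This is a Caesar cipher with shift 21.
Undoing it on pidlpz: p−21=u, i−21=n, d−21=i, l−21=q, p−21=u, z−21=e.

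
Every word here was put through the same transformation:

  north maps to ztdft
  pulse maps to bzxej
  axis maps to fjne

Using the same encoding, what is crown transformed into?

The shift depends on letter class: consonant n→z is +12, but vowel o→t is +5. Vowels shift forward by 5 and consonants shift forward by 12.
For crown: c(cons)+12=o, r(cons)+12=d, o(vowel)+5=t, w(cons)+12=i, n(cons)+12=z.

odtiz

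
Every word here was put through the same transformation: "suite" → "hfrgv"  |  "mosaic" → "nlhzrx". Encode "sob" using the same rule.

hly

Each pair mirrors across the alphabet (s↔h, u↔f, i↔r): positions sum to 25. Letters are reflected about the middle of the alphabet (position → 25−position): Atbash.
On sob: s↔h, o↔l, b↔y.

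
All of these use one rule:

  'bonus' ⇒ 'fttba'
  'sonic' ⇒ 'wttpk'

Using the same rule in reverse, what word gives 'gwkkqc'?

The shift increases by 1 at each position, starting from +4: 4, 5, 6, ….
Decoding gwkkqc: g−4=c, w−5=r, k−6=e, k−7=d, q−8=i, c−9=t.

credit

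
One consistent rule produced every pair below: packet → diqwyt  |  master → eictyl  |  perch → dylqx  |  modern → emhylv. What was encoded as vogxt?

night

p(15)→d(3) and a(0)→i(8) fit y≡17x+8 (mod 26); the inverse of 17 mod 26 is 23. Each letter's alphabet position (a=0..z=25) is mapped through 17·x+8 mod 26 — an affine cipher.
Decoding vogxt: v(21)→23·(21−8)≡13=n; o(14)→23·(14−8)≡8=i; g(6)→23·(6−8)≡6=g; x(23)→23·(23−8)≡7=h; t(19)→23·(19−8)≡19=t (all mod 26).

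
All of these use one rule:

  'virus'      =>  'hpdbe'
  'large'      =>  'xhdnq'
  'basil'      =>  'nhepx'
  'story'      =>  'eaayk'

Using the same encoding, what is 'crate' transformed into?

oymaq

Shifts by position in virus: pos 0: v→h (+12), pos 1: i→p (+7), pos 2: r→d (+12), pos 3: u→b (+7) — repeating every 2. A repeating key of period 2 is used — shifts +12, +7 over and over.
For crate: c+12=o, r+7=y, a+12=m, t+7=a, e+12=q.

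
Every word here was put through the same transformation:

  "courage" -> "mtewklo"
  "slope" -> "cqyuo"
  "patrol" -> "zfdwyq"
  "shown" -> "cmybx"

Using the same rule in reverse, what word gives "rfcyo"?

It's a Vigenère-style cipher with numeric key [10,5]: position i shifts by key[i mod 2].
Decoding rfcyo: r−10=h, f−5=a, c−10=s, y−5=t, o−10=e.

haste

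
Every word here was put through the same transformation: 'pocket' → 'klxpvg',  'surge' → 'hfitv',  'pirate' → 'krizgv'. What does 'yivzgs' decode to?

Each pair mirrors across the alphabet (p↔k, o↔l, c↔x): positions sum to 25. Letters are reflected about the middle of the alphabet (position → 25−position): Atbash.
Undoing it on yivzgs: y↔b, i↔r, v↔e, z↔a, g↔t, s↔h.

breath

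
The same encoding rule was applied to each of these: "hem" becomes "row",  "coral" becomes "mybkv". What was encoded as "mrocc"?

Compare letters: h→r is +10, e→o is +10, m→w is +10 — a constant shift. It's a constant shift of +10 (ROT10).
Decoding mrocc: m−10=c, r−10=h, o−10=e, c−10=s, c−10=s.

chess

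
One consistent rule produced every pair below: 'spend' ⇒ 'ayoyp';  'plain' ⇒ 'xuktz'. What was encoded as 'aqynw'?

shock

Each letter shifts forward by (position + 8), i.e. 8, 9, 10, … — the shift grows by one for each successive letter.
Decoding aqynw: a−8=s, q−9=h, y−10=o, n−11=c, w−12=k.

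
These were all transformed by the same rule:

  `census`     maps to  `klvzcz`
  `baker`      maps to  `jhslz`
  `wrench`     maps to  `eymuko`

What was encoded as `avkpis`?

Shifts by position in census: pos 0: c→k (+8), pos 1: e→l (+7), pos 2: n→v (+8), pos 3: s→z (+7) — repeating every 2. A repeating key of period 2 is used — shifts +8, +7 over and over.
Reversing it on avkpis: a−8=s, v−7=o, k−8=c, p−7=i, i−8=a, s−7=l.

social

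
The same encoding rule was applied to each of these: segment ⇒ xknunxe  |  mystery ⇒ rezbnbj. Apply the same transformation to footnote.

Each letter shifts forward by (position + 5), i.e. 5, 6, 7, … — the shift grows by one for each successive letter.
For footnote: f+5=k, o+6=u, o+7=v, t+8=b, n+9=w, o+10=y, t+11=e, e+12=q.

kuvbwyeq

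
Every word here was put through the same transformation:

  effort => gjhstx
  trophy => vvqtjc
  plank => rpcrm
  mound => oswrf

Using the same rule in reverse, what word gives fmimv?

digit

Shifts by position in effort: pos 0: e→g (+2), pos 1: f→j (+4), pos 2: f→h (+2), pos 3: o→s (+4) — repeating every 2. The shifts repeat in a cycle of length 2: positions 0,1,… shift by +2, +4, then the pattern repeats.
Reversing it on fmimv: f−2=d, m−4=i, i−2=g, m−4=i, v−2=t.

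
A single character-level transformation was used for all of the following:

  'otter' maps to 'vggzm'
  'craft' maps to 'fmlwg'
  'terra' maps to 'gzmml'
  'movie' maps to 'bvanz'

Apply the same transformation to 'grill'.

o(14)→v(21) and t(19)→g(6) fit y≡23x+11 (mod 26); the inverse of 23 mod 26 is 17. This is an affine cipher: with a=0,…,z=25, each position x becomes (23x+11) mod 26.
On grill: g(6)→23·6+11≡19=t; r(17)→23·17+11≡12=m; i(8)→23·8+11≡13=n; l(11)→23·11+11≡4=e; l(11)→23·11+11≡4=e (all mod 26).

tmnee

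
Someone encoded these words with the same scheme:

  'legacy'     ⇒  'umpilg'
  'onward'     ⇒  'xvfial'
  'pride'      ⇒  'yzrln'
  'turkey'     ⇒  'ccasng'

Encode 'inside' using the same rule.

It's a Vigenère-style cipher with numeric key [9,8]: position i shifts by key[i mod 2].
On inside: i+9=r, n+8=v, s+9=b, i+8=q, d+9=m, e+8=m.

rvbqmm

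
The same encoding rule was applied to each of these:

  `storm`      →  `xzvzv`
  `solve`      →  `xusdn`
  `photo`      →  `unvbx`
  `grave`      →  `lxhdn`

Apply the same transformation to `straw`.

In storm: s→x is +5, t→z is +6, o→v is +7, r→z is +8 — the shift increases by 1 each position. Each letter shifts forward by (position + 5), i.e. 5, 6, 7, … — the shift grows by one for each successive letter.
On straw: s+5=x, t+6=z, r+7=y, a+8=i, w+9=f.

xzyif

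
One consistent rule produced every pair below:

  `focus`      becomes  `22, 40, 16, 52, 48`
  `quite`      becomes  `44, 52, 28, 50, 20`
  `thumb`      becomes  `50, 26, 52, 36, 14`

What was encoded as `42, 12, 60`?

pay

f(#6)→22 and o(#15)→40: differences scale by 2, so n = 2·pos + 10. With a=1..z=26, the number is 2·pos + 10.
Decoding 42, 12, 60: 42→(42−10)÷2=16=p, 12→(12−10)÷2=1=a, 60→(60−10)÷2=25=y.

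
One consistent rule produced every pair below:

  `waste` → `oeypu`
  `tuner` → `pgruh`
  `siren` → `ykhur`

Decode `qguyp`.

quest

w(22)→o(14) and a(0)→e(4) fit y≡17x+4 (mod 26); the inverse of 17 mod 26 is 23. Treating letters as 0–25, the rule is x ↦ 17x + 4 (mod 26).
Undoing it on qguyp: q(16)→23·(16−4)≡16=q; g(6)→23·(6−4)≡20=u; u(20)→23·(20−4)≡4=e; y(24)→23·(24−4)≡18=s; p(15)→23·(15−4)≡19=t (all mod 26).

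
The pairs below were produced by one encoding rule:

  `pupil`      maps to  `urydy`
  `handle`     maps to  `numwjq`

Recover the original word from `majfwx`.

onward

Read the word backwards and shift each letter +9.
Undoing it on majfwx: shift back: m−9=d, a−9=r, j−9=a, f−9=w, w−9=n, x−9=o → drawno; then reverse → onward.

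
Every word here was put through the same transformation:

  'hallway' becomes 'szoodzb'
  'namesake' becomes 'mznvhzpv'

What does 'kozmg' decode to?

plant

Each pair mirrors across the alphabet (h↔s, a↔z, l↔o): positions sum to 25. Each letter is replaced by its mirror in the alphabet: a↔z, b↔y, c↔x, and so on (the Atbash cipher).
Undoing it on kozmg: k↔p, o↔l, z↔a, m↔n, g↔t.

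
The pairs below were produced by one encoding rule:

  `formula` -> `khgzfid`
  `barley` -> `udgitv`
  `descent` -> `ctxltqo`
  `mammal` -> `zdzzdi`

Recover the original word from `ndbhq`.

Treating letters as 0–25, the rule is x ↦ 17x + 3 (mod 26).
Undoing it on ndbhq: n(13)→23·(13−3)≡22=w; d(3)→23·(3−3)≡0=a; b(1)→23·(1−3)≡6=g; h(7)→23·(7−3)≡14=o; q(16)→23·(16−3)≡13=n (all mod 26).

wagon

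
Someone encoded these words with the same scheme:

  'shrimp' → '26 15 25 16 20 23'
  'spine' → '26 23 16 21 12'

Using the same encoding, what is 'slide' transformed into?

s is letter #19 and maps to 26: an offset of 7. Letters become their 1-based position plus 7 (so a→8, b→9, …).
Applying it to slide: s=19→26, l=12→19, i=9→16, d=4→11, e=5→12.

26 19 16 11 12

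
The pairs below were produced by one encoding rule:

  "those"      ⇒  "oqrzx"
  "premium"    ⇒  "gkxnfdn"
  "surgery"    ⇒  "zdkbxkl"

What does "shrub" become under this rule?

t(19)→o(14) and h(7)→q(16) fit y≡15x+15 (mod 26); the inverse of 15 mod 26 is 7. This is an affine cipher: with a=0,…,z=25, each position x becomes (15x+15) mod 26.
Applying it to shrub: s(18)→15·18+15≡25=z; h(7)→15·7+15≡16=q; r(17)→15·17+15≡10=k; u(20)→15·20+15≡3=d; b(1)→15·1+15≡4=e (all mod 26).

zqkde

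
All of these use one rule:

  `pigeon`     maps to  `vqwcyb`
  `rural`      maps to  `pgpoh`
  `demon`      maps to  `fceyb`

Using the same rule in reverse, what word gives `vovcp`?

Treating letters as 0–25, the rule is x ↦ 23x + 14 (mod 26).
Reversing it on vovcp: v(21)→17·(21−14)≡15=p; o(14)→17·(14−14)≡0=a; v(21)→17·(21−14)≡15=p; c(2)→17·(2−14)≡4=e; p(15)→17·(15−14)≡17=r (all mod 26).

paper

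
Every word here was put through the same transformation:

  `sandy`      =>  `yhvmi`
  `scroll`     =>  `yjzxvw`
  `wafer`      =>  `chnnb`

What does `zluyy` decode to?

tempo

In sandy: s→y is +6, a→h is +7, n→v is +8, d→m is +9 — the shift increases by 1 each position. Letter i (0-indexed) is shifted by i+6, so successive shifts are 6, 7, 8, ….
Reversing it on zluyy: z−6=t, l−7=e, u−8=m, y−9=p, y−10=o.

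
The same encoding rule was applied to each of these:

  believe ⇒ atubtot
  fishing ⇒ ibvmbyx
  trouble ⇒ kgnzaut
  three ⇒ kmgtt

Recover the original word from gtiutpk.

Each letter's alphabet position (a=0..z=25) is mapped through 15·x+11 mod 26 — an affine cipher.
Decoding gtiutpk: g(6)→7·(6−11)≡17=r; t(19)→7·(19−11)≡4=e; i(8)→7·(8−11)≡5=f; u(20)→7·(20−11)≡11=l; t(19)→7·(19−11)≡4=e; p(15)→7·(15−11)≡2=c; k(10)→7·(10−11)≡19=t (all mod 26).

reflect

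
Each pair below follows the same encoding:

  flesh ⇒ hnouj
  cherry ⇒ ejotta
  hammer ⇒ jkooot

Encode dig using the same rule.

The shift depends on letter class: consonant f→h is +2, but vowel e→o is +10. Vowels shift forward by 10 and consonants shift forward by 2.
Applying it to dig: d(cons)+2=f, i(vowel)+10=s, g(cons)+2=i.

fsi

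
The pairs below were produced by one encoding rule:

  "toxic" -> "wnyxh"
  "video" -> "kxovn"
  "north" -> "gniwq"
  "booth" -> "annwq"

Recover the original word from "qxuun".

t(19)→w(22) and o(14)→n(13) fit y≡7x+19 (mod 26); the inverse of 7 mod 26 is 15. Each letter's alphabet position (a=0..z=25) is mapped through 7·x+19 mod 26 — an affine cipher.
Reversing it on qxuun: q(16)→15·(16−19)≡7=h; x(23)→15·(23−19)≡8=i; u(20)→15·(20−19)≡15=p; u(20)→15·(20−19)≡15=p; n(13)→15·(13−19)≡14=o (all mod 26).

hippo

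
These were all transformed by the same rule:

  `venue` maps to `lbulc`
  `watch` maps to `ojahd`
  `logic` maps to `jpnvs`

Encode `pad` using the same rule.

The output letters match the input read backwards, each shifted +7: venue reversed is eunev. Read the word backwards and shift each letter +7.
Applying it to pad: reverse → dap; then shift: d+7=k, a+7=h, p+7=w.

khw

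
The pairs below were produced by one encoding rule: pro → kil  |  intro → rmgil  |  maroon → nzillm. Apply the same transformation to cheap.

Each pair mirrors across the alphabet (p↔k, r↔i, o↔l): positions sum to 25. Each letter is replaced by its mirror in the alphabet: a↔z, b↔y, c↔x, and so on (the Atbash cipher).
On cheap: c↔x, h↔s, e↔v, a↔z, p↔k.

xsvzk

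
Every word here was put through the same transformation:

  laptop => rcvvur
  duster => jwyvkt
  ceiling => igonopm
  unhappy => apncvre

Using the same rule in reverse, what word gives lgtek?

fence

Shifts by position in laptop: pos 0: l→r (+6), pos 1: a→c (+2), pos 2: p→v (+6), pos 3: t→v (+2) — repeating every 2. It's a Vigenère-style cipher with numeric key [6,2]: position i shifts by key[i mod 2].
Decoding lgtek: l−6=f, g−2=e, t−6=n, e−2=c, k−6=e.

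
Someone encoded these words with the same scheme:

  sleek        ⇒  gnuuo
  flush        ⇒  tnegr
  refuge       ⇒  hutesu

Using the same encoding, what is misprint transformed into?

s(18)→g(6) and l(11)→n(13) fit y≡25x+24 (mod 26); the inverse of 25 mod 26 is 25. Treating letters as 0–25, the rule is x ↦ 25x + 24 (mod 26).
On misprint: m(12)→25·12+24≡12=m; i(8)→25·8+24≡16=q; s(18)→25·18+24≡6=g; p(15)→25·15+24≡9=j; r(17)→25·17+24≡7=h; i(8)→25·8+24≡16=q; n(13)→25·13+24≡11=l; t(19)→25·19+24≡5=f (all mod 26).

mqgjhqlf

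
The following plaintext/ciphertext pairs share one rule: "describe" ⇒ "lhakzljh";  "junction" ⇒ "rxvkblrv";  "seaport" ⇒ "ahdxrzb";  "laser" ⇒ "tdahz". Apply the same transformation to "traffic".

The shift depends on letter class: consonant d→l is +8, but vowel e→h is +3. Vowels shift forward by 3 and consonants shift forward by 8.
On traffic: t(cons)+8=b, r(cons)+8=z, a(vowel)+3=d, f(cons)+8=n, f(cons)+8=n, i(vowel)+3=l, c(cons)+8=k.

bzdnnlk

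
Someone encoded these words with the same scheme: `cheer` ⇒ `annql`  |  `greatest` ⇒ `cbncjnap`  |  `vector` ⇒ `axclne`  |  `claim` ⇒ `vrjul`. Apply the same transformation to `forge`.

Two steps: reverse the string, then apply a Caesar shift of +9.
Applying it to forge: reverse → egrof; then shift: e+9=n, g+9=p, r+9=a, o+9=x, f+9=o.

npaxo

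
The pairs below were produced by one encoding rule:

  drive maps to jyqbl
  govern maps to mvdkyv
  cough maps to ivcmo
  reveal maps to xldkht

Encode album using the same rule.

Shifts by position in drive: pos 0: d→j (+6), pos 1: r→y (+7), pos 2: i→q (+8), pos 3: v→b (+6), pos 4: e→l (+7) — repeating every 3. A repeating key of period 3 is used — shifts +6, +7, +8 over and over.
For album: a+6=g, l+7=s, b+8=j, u+6=a, m+7=t.

gsjat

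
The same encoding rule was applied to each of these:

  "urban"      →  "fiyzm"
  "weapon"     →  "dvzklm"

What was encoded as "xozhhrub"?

classify

Each pair mirrors across the alphabet (u↔f, r↔i, b↔y): positions sum to 25. Letters are reflected about the middle of the alphabet (position → 25−position): Atbash.
Undoing it on xozhhrub: x↔c, o↔l, z↔a, h↔s, h↔s, r↔i, u↔f, b↔y.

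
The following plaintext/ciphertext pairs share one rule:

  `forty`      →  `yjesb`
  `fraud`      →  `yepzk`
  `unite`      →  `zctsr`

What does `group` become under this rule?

fejzq

f(5)→y(24) and o(14)→j(9) fit y≡7x+15 (mod 26); the inverse of 7 mod 26 is 15. Treating letters as 0–25, the rule is x ↦ 7x + 15 (mod 26).
For group: g(6)→7·6+15≡5=f; r(17)→7·17+15≡4=e; o(14)→7·14+15≡9=j; u(20)→7·20+15≡25=z; p(15)→7·15+15≡16=q (all mod 26).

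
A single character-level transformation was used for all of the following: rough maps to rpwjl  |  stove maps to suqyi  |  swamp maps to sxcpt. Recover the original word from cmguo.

clerk

In rough: r→r is +0, o→p is +1, u→w is +2, g→j is +3 — the shift increases by 1 each position. Letter i (0-indexed) is shifted by i+0, so successive shifts are 0, 1, 2, ….
Decoding cmguo: c−0=c, m−1=l, g−2=e, u−3=r, o−4=k.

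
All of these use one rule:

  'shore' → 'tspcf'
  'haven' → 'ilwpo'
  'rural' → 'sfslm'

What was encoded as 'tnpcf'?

score

Shifts by position in shore: pos 0: s→t (+1), pos 1: h→s (+11), pos 2: o→p (+1), pos 3: r→c (+11) — repeating every 2. It's a Vigenère-style cipher with numeric key [1,11]: position i shifts by key[i mod 2].
Undoing it on tnpcf: t−1=s, n−11=c, p−1=o, c−11=r, f−1=e.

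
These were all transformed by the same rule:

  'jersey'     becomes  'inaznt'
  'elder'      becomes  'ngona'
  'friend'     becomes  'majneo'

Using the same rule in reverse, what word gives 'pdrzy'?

coast

j(9)→i(8) and e(4)→n(13) fit y≡25x+17 (mod 26); the inverse of 25 mod 26 is 25. This is an affine cipher: with a=0,…,z=25, each position x becomes (25x+17) mod 26.
Undoing it on pdrzy: p(15)→25·(15−17)≡2=c; d(3)→25·(3−17)≡14=o; r(17)→25·(17−17)≡0=a; z(25)→25·(25−17)≡18=s; y(24)→25·(24−17)≡19=t (all mod 26).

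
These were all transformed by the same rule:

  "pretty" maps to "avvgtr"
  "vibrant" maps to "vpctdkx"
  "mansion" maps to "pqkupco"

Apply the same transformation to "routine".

gpkvwqt

The output letters match the input read backwards, each shifted +2: pretty reversed is ytterp. The word is reversed, then every letter is shifted forward by 2.
On routine: reverse → enituor; then shift: e+2=g, n+2=p, i+2=k, t+2=v, u+2=w, o+2=q, r+2=t.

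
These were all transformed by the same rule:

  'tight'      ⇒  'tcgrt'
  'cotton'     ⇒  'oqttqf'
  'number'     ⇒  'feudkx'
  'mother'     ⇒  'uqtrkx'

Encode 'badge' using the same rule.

This is an affine cipher: with a=0,…,z=25, each position x becomes (11x+18) mod 26.
For badge: b(1)→11·1+18≡3=d; a(0)→11·0+18≡18=s; d(3)→11·3+18≡25=z; g(6)→11·6+18≡6=g; e(4)→11·4+18≡10=k (all mod 26).

dszgk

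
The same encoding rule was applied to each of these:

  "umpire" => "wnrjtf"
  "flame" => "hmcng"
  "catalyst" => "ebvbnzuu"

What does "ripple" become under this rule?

A repeating key of period 2 is used — shifts +2, +1 over and over.
Applying it to ripple: r+2=t, i+1=j, p+2=r, p+1=q, l+2=n, e+1=f.

tjrqnf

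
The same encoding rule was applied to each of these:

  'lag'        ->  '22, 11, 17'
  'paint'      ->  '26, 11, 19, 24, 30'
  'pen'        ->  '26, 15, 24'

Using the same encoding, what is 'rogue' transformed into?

l is letter #12 and maps to 22: an offset of 10. The number is (letter's place in the alphabet, a=1) + 10.
On rogue: r=18→28, o=15→25, g=7→17, u=21→31, e=5→15.

28, 25, 17, 31, 15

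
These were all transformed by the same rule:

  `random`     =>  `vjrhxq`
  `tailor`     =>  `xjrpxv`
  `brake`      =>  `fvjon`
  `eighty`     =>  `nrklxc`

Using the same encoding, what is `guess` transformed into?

kdnww

The shift depends on letter class: consonant r→v is +4, but vowel a→j is +9. The rule splits by letter class: vowels +9, consonants +4.
Applying it to guess: g(cons)+4=k, u(vowel)+9=d, e(vowel)+9=n, s(cons)+4=w, s(cons)+4=w.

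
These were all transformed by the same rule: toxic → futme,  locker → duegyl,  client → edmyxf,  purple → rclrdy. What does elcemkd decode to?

t(19)→f(5) and o(14)→u(20) fit y≡23x+10 (mod 26); the inverse of 23 mod 26 is 17. Each letter's alphabet position (a=0..z=25) is mapped through 23·x+10 mod 26 — an affine cipher.
Undoing it on elcemkd: e(4)→17·(4−10)≡2=c; l(11)→17·(11−10)≡17=r; c(2)→17·(2−10)≡20=u; e(4)→17·(4−10)≡2=c; m(12)→17·(12−10)≡8=i; k(10)→17·(10−10)≡0=a; d(3)→17·(3−10)≡11=l (all mod 26).

crucial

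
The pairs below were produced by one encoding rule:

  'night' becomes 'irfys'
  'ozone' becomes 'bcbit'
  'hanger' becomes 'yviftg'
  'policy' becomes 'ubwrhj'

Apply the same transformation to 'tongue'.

n(13)→i(8) and i(8)→r(17) fit y≡19x+21 (mod 26); the inverse of 19 mod 26 is 11. Treating letters as 0–25, the rule is x ↦ 19x + 21 (mod 26).
On tongue: t(19)→19·19+21≡18=s; o(14)→19·14+21≡1=b; n(13)→19·13+21≡8=i; g(6)→19·6+21≡5=f; u(20)→19·20+21≡11=l; e(4)→19·4+21≡19=t (all mod 26).

sbiflt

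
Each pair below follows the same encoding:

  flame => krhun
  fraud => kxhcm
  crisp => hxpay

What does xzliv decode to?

Each letter shifts forward by (position + 5), i.e. 5, 6, 7, … — the shift grows by one for each successive letter.
Decoding xzliv: x−5=s, z−6=t, l−7=e, i−8=a, v−9=m.

steam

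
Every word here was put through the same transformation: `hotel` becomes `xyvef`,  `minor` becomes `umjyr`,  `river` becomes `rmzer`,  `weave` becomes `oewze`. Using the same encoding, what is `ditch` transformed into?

Treating letters as 0–25, the rule is x ↦ 15x + 22 (mod 26).
On ditch: d(3)→15·3+22≡15=p; i(8)→15·8+22≡12=m; t(19)→15·19+22≡21=v; c(2)→15·2+22≡0=a; h(7)→15·7+22≡23=x (all mod 26).

pmvax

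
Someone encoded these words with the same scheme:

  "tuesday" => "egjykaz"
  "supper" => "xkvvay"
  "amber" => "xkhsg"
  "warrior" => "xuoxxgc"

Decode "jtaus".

mound

The output letters match the input read backwards, each shifted +6: tuesday reversed is yadseut. Two steps: reverse the string, then apply a Caesar shift of +6.
Reversing it on jtaus: shift back: j−6=d, t−6=n, a−6=u, u−6=o, s−6=m → dnuom; then reverse → mound.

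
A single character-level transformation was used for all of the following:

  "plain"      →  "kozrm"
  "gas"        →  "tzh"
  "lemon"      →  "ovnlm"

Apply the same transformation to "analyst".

Letters are reflected about the middle of the alphabet (position → 25−position): Atbash.
On analyst: a↔z, n↔m, a↔z, l↔o, y↔b, s↔h, t↔g.

zmzobhg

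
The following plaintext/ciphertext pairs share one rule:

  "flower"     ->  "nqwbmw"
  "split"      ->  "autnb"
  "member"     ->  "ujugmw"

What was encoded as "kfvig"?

candy

Shifts by position in flower: pos 0: f→n (+8), pos 1: l→q (+5), pos 2: o→w (+8), pos 3: w→b (+5) — repeating every 2. It's a Vigenère-style cipher with numeric key [8,5]: position i shifts by key[i mod 2].
Decoding kfvig: k−8=c, f−5=a, v−8=n, i−5=d, g−8=y.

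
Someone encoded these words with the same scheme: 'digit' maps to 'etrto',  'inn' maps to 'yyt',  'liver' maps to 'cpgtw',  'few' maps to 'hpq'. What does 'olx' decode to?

Two steps: reverse the string, then apply a Caesar shift of +11.
Reversing it on olx: shift back: o−11=d, l−11=a, x−11=m → dam; then reverse → mad.

mad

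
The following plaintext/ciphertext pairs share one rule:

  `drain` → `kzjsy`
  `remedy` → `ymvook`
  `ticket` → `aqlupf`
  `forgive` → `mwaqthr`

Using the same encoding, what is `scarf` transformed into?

zkjbq

The shift increases by 1 at each position, starting from +7: 7, 8, 9, ….
On scarf: s+7=z, c+8=k, a+9=j, r+10=b, f+11=q.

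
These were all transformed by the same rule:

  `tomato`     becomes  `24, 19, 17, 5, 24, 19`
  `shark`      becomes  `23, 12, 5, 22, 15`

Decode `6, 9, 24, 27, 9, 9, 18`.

Letters become their 1-based position plus 4 (so a→5, b→6, …).
Reversing it on 6, 9, 24, 27, 9, 9, 18: 6→(6−4)÷1=2=b, 9→(9−4)÷1=5=e, 24→(24−4)÷1=20=t, 27→(27−4)÷1=23=w, 9→(9−4)÷1=5=e, 9→(9−4)÷1=5=e, 18→(18−4)÷1=14=n.

between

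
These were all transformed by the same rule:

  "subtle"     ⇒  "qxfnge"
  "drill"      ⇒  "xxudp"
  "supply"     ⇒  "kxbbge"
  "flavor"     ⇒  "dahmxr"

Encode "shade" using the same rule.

qpmte

Read the word backwards and shift each letter +12.
Applying it to shade: reverse → edahs; then shift: e+12=q, d+12=p, a+12=m, h+12=t, s+12=e.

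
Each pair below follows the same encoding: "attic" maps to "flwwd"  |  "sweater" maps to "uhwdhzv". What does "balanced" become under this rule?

The output letters match the input read backwards, each shifted +3: attic reversed is citta. The word is reversed, then every letter is shifted forward by 3.
On balanced: reverse → decnalab; then shift: d+3=g, e+3=h, c+3=f, n+3=q, a+3=d, l+3=o, a+3=d, b+3=e.

ghfqdode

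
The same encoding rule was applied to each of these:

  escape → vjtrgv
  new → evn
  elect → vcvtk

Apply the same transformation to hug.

ylx

Compare letters: e→v is +17, s→j is +17, c→t is +17 — a constant shift. This is a Caesar cipher with shift 17.
For hug: h+17=y, u+17=l, g+17=x.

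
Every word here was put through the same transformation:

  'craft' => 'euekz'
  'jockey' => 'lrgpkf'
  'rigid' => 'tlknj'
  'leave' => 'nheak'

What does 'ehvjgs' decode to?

Letter i (0-indexed) is shifted by i+2, so successive shifts are 2, 3, 4, ….
Reversing it on ehvjgs: e−2=c, h−3=e, v−4=r, j−5=e, g−6=a, s−7=l.

cereal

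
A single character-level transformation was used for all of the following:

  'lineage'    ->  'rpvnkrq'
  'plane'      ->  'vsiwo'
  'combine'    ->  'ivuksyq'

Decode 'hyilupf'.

In lineage: l→r is +6, i→p is +7, n→v is +8, e→n is +9 — the shift increases by 1 each position. Letter i (0-indexed) is shifted by i+6, so successive shifts are 6, 7, 8, ….
Reversing it on hyilupf: h−6=b, y−7=r, i−8=a, l−9=c, u−10=k, p−11=e, f−12=t.

bracket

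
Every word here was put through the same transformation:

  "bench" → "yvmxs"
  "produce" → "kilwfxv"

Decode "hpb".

sky

Letters are reflected about the middle of the alphabet (position → 25−position): Atbash.
Reversing it on hpb: h↔s, p↔k, b↔y.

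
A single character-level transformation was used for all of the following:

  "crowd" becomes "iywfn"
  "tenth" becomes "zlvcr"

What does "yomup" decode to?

In crowd: c→i is +6, r→y is +7, o→w is +8, w→f is +9 — the shift increases by 1 each position. Letter i (0-indexed) is shifted by i+6, so successive shifts are 6, 7, 8, ….
Decoding yomup: y−6=s, o−7=h, m−8=e, u−9=l, p−10=f.

shelf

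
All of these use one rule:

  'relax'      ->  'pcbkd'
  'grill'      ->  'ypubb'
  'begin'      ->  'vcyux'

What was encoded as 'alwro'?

study

r(17)→p(15) and e(4)→c(2) fit y≡11x+10 (mod 26); the inverse of 11 mod 26 is 19. Treating letters as 0–25, the rule is x ↦ 11x + 10 (mod 26).
Reversing it on alwro: a(0)→19·(0−10)≡18=s; l(11)→19·(11−10)≡19=t; w(22)→19·(22−10)≡20=u; r(17)→19·(17−10)≡3=d; o(14)→19·(14−10)≡24=y (all mod 26).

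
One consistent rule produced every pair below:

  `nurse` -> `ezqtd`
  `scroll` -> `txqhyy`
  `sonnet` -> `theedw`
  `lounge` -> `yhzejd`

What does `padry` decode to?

ideal

n(13)→e(4) and u(20)→z(25) fit y≡3x+17 (mod 26); the inverse of 3 mod 26 is 9. Each letter's alphabet position (a=0..z=25) is mapped through 3·x+17 mod 26 — an affine cipher.
Reversing it on padry: p(15)→9·(15−17)≡8=i; a(0)→9·(0−17)≡3=d; d(3)→9·(3−17)≡4=e; r(17)→9·(17−17)≡0=a; y(24)→9·(24−17)≡11=l (all mod 26).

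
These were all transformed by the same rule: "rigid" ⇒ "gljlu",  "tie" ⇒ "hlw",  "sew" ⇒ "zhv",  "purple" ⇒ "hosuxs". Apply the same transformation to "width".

kwglz

The output letters match the input read backwards, each shifted +3: rigid reversed is digir. Two steps: reverse the string, then apply a Caesar shift of +3.
Applying it to width: reverse → htdiw; then shift: h+3=k, t+3=w, d+3=g, i+3=l, w+3=z.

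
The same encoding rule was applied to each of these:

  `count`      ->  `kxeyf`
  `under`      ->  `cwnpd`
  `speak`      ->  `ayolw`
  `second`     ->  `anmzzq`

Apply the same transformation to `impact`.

In count: c→k is +8, o→x is +9, u→e is +10, n→y is +11 — the shift increases by 1 each position. Each letter shifts forward by (position + 8), i.e. 8, 9, 10, … — the shift grows by one for each successive letter.
On impact: i+8=q, m+9=v, p+10=z, a+11=l, c+12=o, t+13=g.

qvzlog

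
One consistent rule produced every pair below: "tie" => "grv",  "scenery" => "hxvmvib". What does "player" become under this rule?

kozbvi

Each letter is replaced by its mirror in the alphabet: a↔z, b↔y, c↔x, and so on (the Atbash cipher).
Applying it to player: p↔k, l↔o, a↔z, y↔b, e↔v, r↔i.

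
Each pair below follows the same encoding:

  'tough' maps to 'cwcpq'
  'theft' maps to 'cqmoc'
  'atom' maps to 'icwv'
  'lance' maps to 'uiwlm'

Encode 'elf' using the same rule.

The shift depends on letter class: consonant t→c is +9, but vowel o→w is +8. The rule splits by letter class: vowels +8, consonants +9.
On elf: e(vowel)+8=m, l(cons)+9=u, f(cons)+9=o.

muo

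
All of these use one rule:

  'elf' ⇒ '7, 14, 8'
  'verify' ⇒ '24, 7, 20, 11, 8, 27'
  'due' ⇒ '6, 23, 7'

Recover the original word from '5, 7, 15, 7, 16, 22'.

cement

The number is (letter's place in the alphabet, a=1) + 2.
Undoing it on 5, 7, 15, 7, 16, 22: 5→(5−2)÷1=3=c, 7→(7−2)÷1=5=e, 15→(15−2)÷1=13=m, 7→(7−2)÷1=5=e, 16→(16−2)÷1=14=n, 22→(22−2)÷1=20=t.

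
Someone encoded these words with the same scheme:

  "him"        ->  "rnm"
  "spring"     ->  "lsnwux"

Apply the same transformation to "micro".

twhnr

The output letters match the input read backwards, each shifted +5: him reversed is mih. Read the word backwards and shift each letter +5.
Applying it to micro: reverse → orcim; then shift: o+5=t, r+5=w, c+5=h, i+5=n, m+5=r.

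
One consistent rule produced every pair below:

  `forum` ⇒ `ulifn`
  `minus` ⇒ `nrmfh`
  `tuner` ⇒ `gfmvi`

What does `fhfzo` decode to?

Each pair mirrors across the alphabet (f↔u, o↔l, r↔i): positions sum to 25. Letters are reflected about the middle of the alphabet (position → 25−position): Atbash.
Undoing it on fhfzo: f↔u, h↔s, f↔u, z↔a, o↔l.

usual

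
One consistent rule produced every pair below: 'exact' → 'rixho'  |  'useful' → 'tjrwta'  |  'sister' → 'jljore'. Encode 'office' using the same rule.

e(4)→r(17) and x(23)→i(8) fit y≡5x+23 (mod 26); the inverse of 5 mod 26 is 21. Each letter's alphabet position (a=0..z=25) is mapped through 5·x+23 mod 26 — an affine cipher.
For office: o(14)→5·14+23≡15=p; f(5)→5·5+23≡22=w; f(5)→5·5+23≡22=w; i(8)→5·8+23≡11=l; c(2)→5·2+23≡7=h; e(4)→5·4+23≡17=r (all mod 26).

pwwlhr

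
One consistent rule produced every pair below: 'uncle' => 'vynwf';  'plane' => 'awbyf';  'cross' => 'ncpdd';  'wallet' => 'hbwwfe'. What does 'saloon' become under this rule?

The rule splits by letter class: vowels +1, consonants +11.
On saloon: s(cons)+11=d, a(vowel)+1=b, l(cons)+11=w, o(vowel)+1=p, o(vowel)+1=p, n(cons)+11=y.

dbwppy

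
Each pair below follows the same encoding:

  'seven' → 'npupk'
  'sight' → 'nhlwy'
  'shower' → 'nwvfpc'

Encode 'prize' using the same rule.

gchmp

Treating letters as 0–25, the rule is x ↦ 11x + 23 (mod 26).
Applying it to prize: p(15)→11·15+23≡6=g; r(17)→11·17+23≡2=c; i(8)→11·8+23≡7=h; z(25)→11·25+23≡12=m; e(4)→11·4+23≡15=p (all mod 26).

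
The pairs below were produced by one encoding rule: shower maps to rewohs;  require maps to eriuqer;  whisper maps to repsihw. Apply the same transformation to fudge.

egduf

The output letters match the input read backwards: shower reversed is rewohs. It's just the letters in reverse order.
On fudge: reverse → egduf.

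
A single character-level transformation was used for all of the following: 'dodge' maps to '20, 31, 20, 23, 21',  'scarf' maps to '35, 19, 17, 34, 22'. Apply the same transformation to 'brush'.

18, 34, 37, 35, 24

d is letter #4 and maps to 20: an offset of 16. Letters become their 1-based position plus 16 (so a→17, b→18, …).
On brush: b=2→18, r=18→34, u=21→37, s=19→35, h=8→24.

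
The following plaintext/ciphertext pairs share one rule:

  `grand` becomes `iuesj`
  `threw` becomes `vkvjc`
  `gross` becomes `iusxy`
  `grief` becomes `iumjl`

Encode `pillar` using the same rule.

rlpqgy

In grand: g→i is +2, r→u is +3, a→e is +4, n→s is +5 — the shift increases by 1 each position. Letter i (0-indexed) is shifted by i+2, so successive shifts are 2, 3, 4, ….
Applying it to pillar: p+2=r, i+3=l, l+4=p, l+5=q, a+6=g, r+7=y.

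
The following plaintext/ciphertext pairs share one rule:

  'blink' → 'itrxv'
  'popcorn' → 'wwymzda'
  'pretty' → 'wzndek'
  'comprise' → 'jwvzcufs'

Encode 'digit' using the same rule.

In blink: b→i is +7, l→t is +8, i→r is +9, n→x is +10 — the shift increases by 1 each position. Letter i (0-indexed) is shifted by i+7, so successive shifts are 7, 8, 9, ….
For digit: d+7=k, i+8=q, g+9=p, i+10=s, t+11=e.

kqpse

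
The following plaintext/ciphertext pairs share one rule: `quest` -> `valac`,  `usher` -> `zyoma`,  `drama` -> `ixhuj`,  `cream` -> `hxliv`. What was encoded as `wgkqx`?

In quest: q→v is +5, u→a is +6, e→l is +7, s→a is +8 — the shift increases by 1 each position. The shift increases by 1 at each position, starting from +5: 5, 6, 7, ….
Decoding wgkqx: w−5=r, g−6=a, k−7=d, q−8=i, x−9=o.

radio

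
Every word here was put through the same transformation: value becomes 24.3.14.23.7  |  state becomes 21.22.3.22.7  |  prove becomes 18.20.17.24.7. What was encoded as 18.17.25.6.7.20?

v is letter #22 and maps to 24: an offset of 2. Letters become their 1-based position plus 2 (so a→3, b→4, …).
Decoding 18.17.25.6.7.20: 18→(18−2)÷1=16=p, 17→(17−2)÷1=15=o, 25→(25−2)÷1=23=w, 6→(6−2)÷1=4=d, 7→(7−2)÷1=5=e, 20→(20−2)÷1=18=r.

powder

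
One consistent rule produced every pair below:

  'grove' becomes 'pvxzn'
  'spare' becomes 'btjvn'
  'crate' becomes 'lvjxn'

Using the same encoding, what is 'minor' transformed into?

Shifts by position in grove: pos 0: g→p (+9), pos 1: r→v (+4), pos 2: o→x (+9), pos 3: v→z (+4) — repeating every 2. It's a Vigenère-style cipher with numeric key [9,4]: position i shifts by key[i mod 2].
On minor: m+9=v, i+4=m, n+9=w, o+4=s, r+9=a.

vmwsa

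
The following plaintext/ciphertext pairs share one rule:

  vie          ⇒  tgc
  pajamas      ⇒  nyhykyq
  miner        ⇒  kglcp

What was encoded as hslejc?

jungle

Compare letters: v→t is +24, i→g is +24, e→c is +24 — a constant shift. Each letter is shifted forward by 24 in the alphabet (a Caesar shift of +24).
Decoding hslejc: h−24=j, s−24=u, l−24=n, e−24=g, j−24=l, c−24=e.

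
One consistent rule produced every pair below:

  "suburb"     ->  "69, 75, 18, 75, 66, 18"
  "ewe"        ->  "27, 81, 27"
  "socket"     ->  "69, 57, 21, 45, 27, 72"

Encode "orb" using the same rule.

Each letter becomes 3×(its alphabet position, a=1..z=26) + 12.
For orb: o=15→57, r=18→66, b=2→18.

57, 66, 18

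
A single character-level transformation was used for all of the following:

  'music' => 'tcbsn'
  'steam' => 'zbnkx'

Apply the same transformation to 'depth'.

In music: m→t is +7, u→c is +8, s→b is +9, i→s is +10 — the shift increases by 1 each position. The shift increases by 1 at each position, starting from +7: 7, 8, 9, ….
For depth: d+7=k, e+8=m, p+9=y, t+10=d, h+11=s.

kmyds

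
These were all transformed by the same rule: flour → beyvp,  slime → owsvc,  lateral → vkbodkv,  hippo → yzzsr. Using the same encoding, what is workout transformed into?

deyubyg

The word is reversed, then every letter is shifted forward by 10.
Applying it to workout: reverse → tuokrow; then shift: t+10=d, u+10=e, o+10=y, k+10=u, r+10=b, o+10=y, w+10=g.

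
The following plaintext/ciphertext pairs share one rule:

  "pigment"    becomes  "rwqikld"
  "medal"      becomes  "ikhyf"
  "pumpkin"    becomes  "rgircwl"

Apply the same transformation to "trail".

p(15)→r(17) and i(8)→w(22) fit y≡3x+24 (mod 26); the inverse of 3 mod 26 is 9. Treating letters as 0–25, the rule is x ↦ 3x + 24 (mod 26).
For trail: t(19)→3·19+24≡3=d; r(17)→3·17+24≡23=x; a(0)→3·0+24≡24=y; i(8)→3·8+24≡22=w; l(11)→3·11+24≡5=f (all mod 26).

dxywf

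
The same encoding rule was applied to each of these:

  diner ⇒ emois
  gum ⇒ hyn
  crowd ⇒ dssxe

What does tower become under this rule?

The shift depends on letter class: consonant d→e is +1, but vowel i→m is +4. Two shifts are in play — +4 for a/e/i/o/u, +1 for every other letter.
On tower: t(cons)+1=u, o(vowel)+4=s, w(cons)+1=x, e(vowel)+4=i, r(cons)+1=s.

usxis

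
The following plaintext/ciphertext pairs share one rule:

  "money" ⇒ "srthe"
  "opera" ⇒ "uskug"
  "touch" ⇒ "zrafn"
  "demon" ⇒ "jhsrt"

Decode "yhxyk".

Shifts by position in money: pos 0: m→s (+6), pos 1: o→r (+3), pos 2: n→t (+6), pos 3: e→h (+3) — repeating every 2. The shifts repeat in a cycle of length 2: positions 0,1,… shift by +6, +3, then the pattern repeats.
Reversing it on yhxyk: y−6=s, h−3=e, x−6=r, y−3=v, k−6=e.

serve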